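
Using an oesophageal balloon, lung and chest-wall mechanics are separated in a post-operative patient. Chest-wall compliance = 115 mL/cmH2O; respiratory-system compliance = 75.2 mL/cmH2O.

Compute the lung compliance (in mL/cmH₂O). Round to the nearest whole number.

217

1/CL = 1/Crs − 1/Ccw.
1/CL = 1/75.2 − 1/115 = 0.004602.
CL = 217.3 mL/cmH2O.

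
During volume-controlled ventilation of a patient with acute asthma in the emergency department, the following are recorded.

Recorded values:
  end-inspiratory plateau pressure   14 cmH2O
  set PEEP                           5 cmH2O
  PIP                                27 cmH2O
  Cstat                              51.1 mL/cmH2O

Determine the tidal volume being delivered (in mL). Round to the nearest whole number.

Vt = Cstat × (Pplat − PEEP) = 51.1 × (14 − 5) = 51.1 × 9.0 = 459.9 mL.

460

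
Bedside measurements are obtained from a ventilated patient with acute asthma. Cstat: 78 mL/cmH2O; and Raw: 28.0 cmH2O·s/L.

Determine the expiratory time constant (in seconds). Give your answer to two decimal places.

τ = R × C = 28.0 × 78 mL/cmH2O = 28.0 × 0.078 L/cmH2O = 2.184 s.

2.18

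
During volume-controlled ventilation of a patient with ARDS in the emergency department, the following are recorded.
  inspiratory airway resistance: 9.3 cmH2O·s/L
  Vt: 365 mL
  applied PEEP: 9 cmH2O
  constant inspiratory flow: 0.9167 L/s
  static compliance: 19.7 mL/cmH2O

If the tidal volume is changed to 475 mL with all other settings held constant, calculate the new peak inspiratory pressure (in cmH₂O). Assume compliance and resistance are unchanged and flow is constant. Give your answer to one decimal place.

PIP = Vt/C + R·V̇ + PEEP (constant-flow equation of motion).
Only the elastic term changes: ΔPIP = ΔVt / C = (475 − 365) / 19.7 = 5.584 cmH2O.
Original PIP = 365/19.7 + 9.3×0.9167 + 9 = 36.053 cmH2O; new PIP = 36.053 + (5.584) = 41.637 cmH2O.

41.6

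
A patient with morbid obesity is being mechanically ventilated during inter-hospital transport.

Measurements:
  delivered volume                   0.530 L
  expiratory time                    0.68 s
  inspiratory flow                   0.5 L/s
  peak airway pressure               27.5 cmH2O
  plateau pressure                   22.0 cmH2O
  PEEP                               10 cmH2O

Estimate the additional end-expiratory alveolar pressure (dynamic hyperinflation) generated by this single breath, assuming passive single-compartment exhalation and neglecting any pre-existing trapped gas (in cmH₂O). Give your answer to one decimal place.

3.0

R = (PIP − Pplat)/V̇ = (27.5 − 22.0) / 0.5 = 5.5/0.5 = 11.0 cmH2O·s/L.
C = Vt/(Pplat − PEEP) = 530.0 / (22.0 − 10) = 530.0/12.0 = 44.167 mL/cmH2O.
τ = R × C = 11.0 × 0.04417 L/cmH2O = 0.4859 s.
Fraction remaining = e^(−Te/τ) = e^(−0.68/0.4859) = 0.2467; trapped volume = 530.0 × 0.2467 = 130.75 mL.
Additional alveolar pressure from trapping ≈ V_trapped / C = 130.75 / 44.167 = 2.96 cmH2O.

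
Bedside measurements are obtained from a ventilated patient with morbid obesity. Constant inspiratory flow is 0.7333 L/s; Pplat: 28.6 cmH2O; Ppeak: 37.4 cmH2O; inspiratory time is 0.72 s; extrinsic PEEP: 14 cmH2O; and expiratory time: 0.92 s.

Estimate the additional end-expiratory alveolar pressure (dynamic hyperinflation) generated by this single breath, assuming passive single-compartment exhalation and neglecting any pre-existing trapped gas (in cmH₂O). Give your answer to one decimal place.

1.8

Vt = flow × Ti = 0.7333 L/s × 0.72 s × 1000 mL/L = 527.98 mL.
R = (PIP − Pplat)/V̇ = (37.4 − 28.6) / 0.7333 = 8.8/0.7333 = 12.001 cmH2O·s/L.
C = Vt/(Pplat − PEEP) = 527.98 / (28.6 − 14) = 527.98/14.6 = 36.163 mL/cmH2O.
τ = R × C = 12.001 × 0.03616 L/cmH2O = 0.434 s.
Fraction remaining = e^(−Te/τ) = e^(−0.92/0.434) = 0.1201; trapped volume = 527.98 × 0.1201 = 63.41 mL.
Additional alveolar pressure from trapping ≈ V_trapped / C = 63.41 / 36.163 = 1.753 cmH2O.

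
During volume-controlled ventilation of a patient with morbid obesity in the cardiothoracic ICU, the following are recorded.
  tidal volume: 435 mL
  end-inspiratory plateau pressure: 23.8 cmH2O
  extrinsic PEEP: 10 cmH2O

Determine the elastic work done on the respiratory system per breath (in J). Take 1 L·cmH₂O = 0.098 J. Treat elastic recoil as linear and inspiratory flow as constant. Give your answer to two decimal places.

Elastic work ≈ ½ × (Pplat − PEEP) × Vt = 0.5 × (23.8 − 10) × 0.435 L = 0.5 × 13.8 × 0.435 = 3.002 L·cmH2O.
× 0.098 J/(L·cmH2O) → 0.2942 J.

0.29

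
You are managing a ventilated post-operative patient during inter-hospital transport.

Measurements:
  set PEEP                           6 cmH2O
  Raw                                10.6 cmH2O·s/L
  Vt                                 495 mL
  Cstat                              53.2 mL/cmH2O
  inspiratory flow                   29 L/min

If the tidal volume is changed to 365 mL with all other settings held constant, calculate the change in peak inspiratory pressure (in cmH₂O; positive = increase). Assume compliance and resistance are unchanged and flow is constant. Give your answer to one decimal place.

-2.4

PIP = Vt/C + R·V̇ + PEEP (constant-flow equation of motion).
Only the elastic term changes: ΔPIP = ΔVt / C = (365 − 495) / 53.2 = -2.444 cmH2O.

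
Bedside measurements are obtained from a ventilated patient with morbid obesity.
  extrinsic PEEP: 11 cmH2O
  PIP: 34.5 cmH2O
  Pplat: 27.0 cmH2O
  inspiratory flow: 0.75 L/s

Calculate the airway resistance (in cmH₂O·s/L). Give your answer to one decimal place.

Raw = (PIP − Pplat) / flow = (34.5 − 27.0) / 0.75 = 7.5 / 0.75 = 10.0 cmH2O·s/L.

10.0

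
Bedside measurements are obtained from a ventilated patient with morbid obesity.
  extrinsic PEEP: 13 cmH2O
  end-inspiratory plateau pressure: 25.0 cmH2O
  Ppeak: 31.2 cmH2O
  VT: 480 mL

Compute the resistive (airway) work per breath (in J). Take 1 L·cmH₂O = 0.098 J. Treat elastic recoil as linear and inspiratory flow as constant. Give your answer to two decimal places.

0.29

With constant inspiratory flow the resistive pressure is constant at PIP − Pplat = 31.2 − 25.0 = 6.2 cmH2O, so resistive work = 6.2 × 0.480 = 2.976 L·cmH2O.
× 0.098 J/(L·cmH2O) → 0.2916 J.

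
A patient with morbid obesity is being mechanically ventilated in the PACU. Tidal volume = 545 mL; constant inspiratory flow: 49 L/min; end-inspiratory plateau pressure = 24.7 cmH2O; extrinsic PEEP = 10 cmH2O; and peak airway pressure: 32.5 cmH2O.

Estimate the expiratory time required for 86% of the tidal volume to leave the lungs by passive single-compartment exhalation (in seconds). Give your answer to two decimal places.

0.70

Flow: 49 L/min ÷ 60 = 0.8167 L/s.
R = (PIP − Pplat)/V̇ = (32.5 − 24.7) / 0.8167 = 7.8/0.8167 = 9.551 cmH2O·s/L.
C = Vt/(Pplat − PEEP) = 545.0 / (24.7 − 10) = 545.0/14.7 = 37.075 mL/cmH2O.
τ = R × C = 9.551 × 0.03708 L/cmH2O = 0.3542 s.
t = −τ·ln(1 − 0.86) = −0.3542·ln(0.14) = 0.6964 s.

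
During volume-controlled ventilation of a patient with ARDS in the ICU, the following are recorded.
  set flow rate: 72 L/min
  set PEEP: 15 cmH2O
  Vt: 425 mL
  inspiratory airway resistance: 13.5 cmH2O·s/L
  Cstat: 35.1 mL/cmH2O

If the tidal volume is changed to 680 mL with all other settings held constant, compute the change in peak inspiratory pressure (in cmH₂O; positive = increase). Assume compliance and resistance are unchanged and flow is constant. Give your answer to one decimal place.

7.3

PIP = Vt/C + R·V̇ + PEEP (constant-flow equation of motion).
Only the elastic term changes: ΔPIP = ΔVt / C = (680 − 425) / 35.1 = 7.265 cmH2O.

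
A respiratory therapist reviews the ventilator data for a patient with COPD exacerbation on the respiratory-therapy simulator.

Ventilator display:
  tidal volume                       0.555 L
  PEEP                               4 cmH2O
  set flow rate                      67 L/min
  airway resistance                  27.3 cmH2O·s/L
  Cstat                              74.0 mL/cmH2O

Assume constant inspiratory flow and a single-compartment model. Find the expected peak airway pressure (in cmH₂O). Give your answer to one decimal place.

Flow: 67 L/min ÷ 60 = 1.1167 L/s.
Equation of motion (constant flow): PIP = Vt/C + R·V̇ + PEEP.
PIP = 555/74.0 + 27.3×1.1167 + 4 = 7.5 + 30.486 + 4 = 41.986 cmH2O.

42.0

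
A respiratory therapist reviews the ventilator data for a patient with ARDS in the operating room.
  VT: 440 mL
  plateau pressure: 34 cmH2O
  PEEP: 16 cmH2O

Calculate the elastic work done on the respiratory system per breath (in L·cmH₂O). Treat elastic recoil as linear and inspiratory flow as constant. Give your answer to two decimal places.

3.96

Elastic work ≈ ½ × (Pplat − PEEP) × Vt = 0.5 × (34 − 16) × 0.440 L = 0.5 × 18.0 × 0.440 = 3.96 L·cmH2O.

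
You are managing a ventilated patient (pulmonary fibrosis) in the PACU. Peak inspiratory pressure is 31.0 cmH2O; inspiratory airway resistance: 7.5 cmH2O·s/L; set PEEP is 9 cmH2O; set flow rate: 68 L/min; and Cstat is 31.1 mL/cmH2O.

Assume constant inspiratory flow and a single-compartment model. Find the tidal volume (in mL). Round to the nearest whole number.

Flow: 68 L/min ÷ 60 = 1.1333 L/s.
Equation of motion (constant flow): PIP = Vt/C + R·V̇ + PEEP.
Vt/C = PIP − R·V̇ − PEEP = 31.0 − 8.5 − 9 = 13.5 cmH2O.
Vt = C × 13.5 = 31.1 × 13.5 = 419.85 mL.

420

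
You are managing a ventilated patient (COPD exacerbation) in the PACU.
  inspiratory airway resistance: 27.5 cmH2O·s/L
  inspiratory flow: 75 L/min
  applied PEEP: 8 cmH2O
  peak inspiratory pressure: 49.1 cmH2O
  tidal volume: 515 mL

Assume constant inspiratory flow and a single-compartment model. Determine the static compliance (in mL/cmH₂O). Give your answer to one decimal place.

76.6

Flow: 75 L/min ÷ 60 = 1.25 L/s.
Equation of motion (constant flow): PIP = Vt/C + R·V̇ + PEEP.
Vt/C = PIP − R·V̇ − PEEP = 49.1 − 27.5×1.25 − 8 = 49.1 − 34.375 − 8 = 6.725 cmH2O.
C = Vt / 6.725 = 515 / 6.725 = 76.58 mL/cmH2O.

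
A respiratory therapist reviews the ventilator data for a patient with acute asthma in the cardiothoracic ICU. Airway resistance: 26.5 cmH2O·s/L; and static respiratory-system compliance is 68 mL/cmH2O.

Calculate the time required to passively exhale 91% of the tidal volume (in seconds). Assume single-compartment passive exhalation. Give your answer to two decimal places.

4.34

τ = R × C = 26.5 × 68 mL/cmH2O = 26.5 × 0.068 L/cmH2O = 1.802 s.
Exhaled fraction f = 1 − e^(−t/τ) → t = −τ·ln(1 − f) = −1.802·ln(0.09) = 4.339 s.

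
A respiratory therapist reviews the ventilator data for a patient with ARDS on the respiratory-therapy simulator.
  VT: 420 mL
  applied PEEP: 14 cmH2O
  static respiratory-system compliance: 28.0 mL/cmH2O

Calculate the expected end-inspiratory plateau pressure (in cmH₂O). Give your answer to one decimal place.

29.0

Pplat = PEEP + Vt / Cstat = 14 + 420 / 28.0 = 14 + 15.0 = 29.0 cmH2O.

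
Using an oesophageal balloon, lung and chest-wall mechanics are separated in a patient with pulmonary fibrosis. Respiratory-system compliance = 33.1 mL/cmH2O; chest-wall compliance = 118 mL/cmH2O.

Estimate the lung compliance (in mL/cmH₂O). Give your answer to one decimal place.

1/CL = 1/Crs − 1/Ccw.
1/CL = 1/33.1 − 1/118 = 0.02174.
CL = 45.998 mL/cmH2O.

46.0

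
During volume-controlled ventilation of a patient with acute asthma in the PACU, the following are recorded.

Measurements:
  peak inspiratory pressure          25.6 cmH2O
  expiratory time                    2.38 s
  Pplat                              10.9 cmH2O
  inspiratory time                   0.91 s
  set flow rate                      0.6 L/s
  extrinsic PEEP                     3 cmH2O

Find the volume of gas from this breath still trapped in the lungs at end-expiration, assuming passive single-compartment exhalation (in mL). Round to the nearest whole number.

Vt = flow × Ti = 0.6 L/s × 0.91 s × 1000 mL/L = 546.0 mL.
R = (PIP − Pplat)/V̇ = (25.6 − 10.9) / 0.6 = 14.7/0.6 = 24.5 cmH2O·s/L.
C = Vt/(Pplat − PEEP) = 546.0 / (10.9 − 3) = 546.0/7.9 = 69.114 mL/cmH2O.
τ = R × C = 24.5 × 0.06911 L/cmH2O = 1.693 s.
Fraction remaining = e^(−Te/τ) = e^(−2.38/1.693) = 0.2452.
Trapped volume = 546.0 × 0.2452 = 133.88 mL.

134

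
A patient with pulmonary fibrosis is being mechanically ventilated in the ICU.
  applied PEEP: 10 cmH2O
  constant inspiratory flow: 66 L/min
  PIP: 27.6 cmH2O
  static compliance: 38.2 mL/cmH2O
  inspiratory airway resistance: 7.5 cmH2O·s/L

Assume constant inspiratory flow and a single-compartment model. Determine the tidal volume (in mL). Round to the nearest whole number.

357

Flow: 66 L/min ÷ 60 = 1.1 L/s.
Equation of motion (constant flow): PIP = Vt/C + R·V̇ + PEEP.
Vt/C = PIP − R·V̇ − PEEP = 27.6 − 8.25 − 10 = 9.35 cmH2O.
Vt = C × 9.35 = 38.2 × 9.35 = 357.17 mL.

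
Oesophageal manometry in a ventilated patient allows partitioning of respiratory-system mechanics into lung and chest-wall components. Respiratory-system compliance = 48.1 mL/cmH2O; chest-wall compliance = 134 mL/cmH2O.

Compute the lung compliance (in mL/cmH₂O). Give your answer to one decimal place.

1/CL = 1/Crs − 1/Ccw.
1/CL = 1/48.1 − 1/134 = 0.01333.
CL = 75.019 mL/cmH2O.

75.0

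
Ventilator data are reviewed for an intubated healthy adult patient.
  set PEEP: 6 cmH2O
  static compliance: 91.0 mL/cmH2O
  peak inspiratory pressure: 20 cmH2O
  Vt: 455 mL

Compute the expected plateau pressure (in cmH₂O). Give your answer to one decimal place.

Pplat = PEEP + Vt / Cstat = 6 + 455 / 91.0 = 6 + 5.0 = 11.0 cmH2O.

11.0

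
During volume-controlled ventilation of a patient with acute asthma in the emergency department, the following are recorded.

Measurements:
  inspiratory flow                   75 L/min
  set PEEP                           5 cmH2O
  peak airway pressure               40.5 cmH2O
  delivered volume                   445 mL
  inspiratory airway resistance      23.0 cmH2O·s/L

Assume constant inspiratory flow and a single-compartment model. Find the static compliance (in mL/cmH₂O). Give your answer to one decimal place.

65.9

Flow: 75 L/min ÷ 60 = 1.25 L/s.
Equation of motion (constant flow): PIP = Vt/C + R·V̇ + PEEP.
Vt/C = PIP − R·V̇ − PEEP = 40.5 − 23.0×1.25 − 5 = 40.5 − 28.75 − 5 = 6.75 cmH2O.
C = Vt / 6.75 = 445 / 6.75 = 65.926 mL/cmH2O.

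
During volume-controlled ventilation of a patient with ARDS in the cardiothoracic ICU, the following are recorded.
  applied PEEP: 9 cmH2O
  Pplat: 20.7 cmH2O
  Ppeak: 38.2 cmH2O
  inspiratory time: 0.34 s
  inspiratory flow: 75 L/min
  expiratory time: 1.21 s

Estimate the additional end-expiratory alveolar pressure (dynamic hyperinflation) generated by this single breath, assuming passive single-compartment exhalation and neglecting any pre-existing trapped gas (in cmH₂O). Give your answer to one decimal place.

1.1

Flow: 75 L/min ÷ 60 = 1.25 L/s.
Vt = flow × Ti = 1.25 L/s × 0.34 s × 1000 mL/L = 425.0 mL.
R = (PIP − Pplat)/V̇ = (38.2 − 20.7) / 1.25 = 17.5/1.25 = 14.0 cmH2O·s/L.
C = Vt/(Pplat − PEEP) = 425.0 / (20.7 − 9) = 425.0/11.7 = 36.325 mL/cmH2O.
τ = R × C = 14.0 × 0.03633 L/cmH2O = 0.5086 s.
Fraction remaining = e^(−Te/τ) = e^(−1.21/0.5086) = 0.09264; trapped volume = 425.0 × 0.09264 = 39.372 mL.
Additional alveolar pressure from trapping ≈ V_trapped / C = 39.372 / 36.325 = 1.084 cmH2O.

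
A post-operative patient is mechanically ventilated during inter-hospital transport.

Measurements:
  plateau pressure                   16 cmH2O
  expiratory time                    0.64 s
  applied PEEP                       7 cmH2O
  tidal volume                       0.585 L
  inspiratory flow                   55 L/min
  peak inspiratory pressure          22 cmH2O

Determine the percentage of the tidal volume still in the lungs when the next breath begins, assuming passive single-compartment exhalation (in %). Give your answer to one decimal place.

22.2

Flow: 55 L/min ÷ 60 = 0.9167 L/s.
R = (PIP − Pplat)/V̇ = (22 − 16) / 0.9167 = 6.0/0.9167 = 6.545 cmH2O·s/L.
C = Vt/(Pplat − PEEP) = 585.0 / (16 − 7) = 585.0/9.0 = 65.0 mL/cmH2O.
τ = R × C = 6.545 × 0.065 L/cmH2O = 0.4254 s.
Fraction remaining at end-expiration = e^(−Te/τ) = e^(−0.64/0.4254) = 0.2221 → 22.21%.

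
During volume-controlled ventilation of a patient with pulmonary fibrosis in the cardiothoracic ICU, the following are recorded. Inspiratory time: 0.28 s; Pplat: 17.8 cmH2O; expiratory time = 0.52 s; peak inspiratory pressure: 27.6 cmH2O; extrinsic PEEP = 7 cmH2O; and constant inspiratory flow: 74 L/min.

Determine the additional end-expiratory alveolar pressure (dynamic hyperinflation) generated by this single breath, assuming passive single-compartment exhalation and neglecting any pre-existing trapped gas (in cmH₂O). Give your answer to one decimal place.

Flow: 74 L/min ÷ 60 = 1.2333 L/s.
Vt = flow × Ti = 1.2333 L/s × 0.28 s × 1000 mL/L = 345.32 mL.
R = (PIP − Pplat)/V̇ = (27.6 − 17.8) / 1.2333 = 9.8/1.2333 = 7.946 cmH2O·s/L.
C = Vt/(Pplat − PEEP) = 345.32 / (17.8 − 7) = 345.32/10.8 = 31.974 mL/cmH2O.
τ = R × C = 7.946 × 0.03197 L/cmH2O = 0.254 s.
Fraction remaining = e^(−Te/τ) = e^(−0.52/0.254) = 0.1291; trapped volume = 345.32 × 0.1291 = 44.581 mL.
Additional alveolar pressure from trapping ≈ V_trapped / C = 44.581 / 31.974 = 1.394 cmH2O.

1.4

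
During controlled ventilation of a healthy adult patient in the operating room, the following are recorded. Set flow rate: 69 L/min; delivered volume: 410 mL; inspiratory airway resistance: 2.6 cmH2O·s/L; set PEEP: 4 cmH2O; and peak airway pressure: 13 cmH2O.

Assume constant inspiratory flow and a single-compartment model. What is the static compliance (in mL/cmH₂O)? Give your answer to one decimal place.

Flow: 69 L/min ÷ 60 = 1.15 L/s.
Equation of motion (constant flow): PIP = Vt/C + R·V̇ + PEEP.
Vt/C = PIP − R·V̇ − PEEP = 13 − 2.6×1.15 − 4 = 13 − 2.99 − 4 = 6.01 cmH2O.
C = Vt / 6.01 = 410 / 6.01 = 68.22 mL/cmH2O.

68.2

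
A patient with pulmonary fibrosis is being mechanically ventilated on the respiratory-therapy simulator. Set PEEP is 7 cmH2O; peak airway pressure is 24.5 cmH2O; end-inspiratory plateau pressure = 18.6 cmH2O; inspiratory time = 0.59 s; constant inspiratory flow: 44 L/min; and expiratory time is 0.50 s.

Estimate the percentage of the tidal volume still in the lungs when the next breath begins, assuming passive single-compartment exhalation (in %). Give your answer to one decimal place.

Flow: 44 L/min ÷ 60 = 0.7333 L/s.
Vt = flow × Ti = 0.7333 L/s × 0.59 s × 1000 mL/L = 432.65 mL.
R = (PIP − Pplat)/V̇ = (24.5 − 18.6) / 0.7333 = 5.9/0.7333 = 8.046 cmH2O·s/L.
C = Vt/(Pplat − PEEP) = 432.65 / (18.6 − 7) = 432.65/11.6 = 37.297 mL/cmH2O.
τ = R × C = 8.046 × 0.0373 L/cmH2O = 0.3001 s.
Fraction remaining at end-expiration = e^(−Te/τ) = e^(−0.50/0.3001) = 0.189 → 18.9%.

18.9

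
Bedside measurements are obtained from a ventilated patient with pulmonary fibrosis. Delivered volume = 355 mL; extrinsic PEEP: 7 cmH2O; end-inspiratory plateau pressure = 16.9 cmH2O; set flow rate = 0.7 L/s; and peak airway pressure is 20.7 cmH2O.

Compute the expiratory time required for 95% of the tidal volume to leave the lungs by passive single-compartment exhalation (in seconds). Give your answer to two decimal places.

0.58

R = (PIP − Pplat)/V̇ = (20.7 − 16.9) / 0.7 = 3.8/0.7 = 5.429 cmH2O·s/L.
C = Vt/(Pplat − PEEP) = 355.0 / (16.9 − 7) = 355.0/9.9 = 35.859 mL/cmH2O.
τ = R × C = 5.429 × 0.03586 L/cmH2O = 0.1947 s.
t = −τ·ln(1 − 0.95) = −0.1947·ln(0.05) = 0.5833 s.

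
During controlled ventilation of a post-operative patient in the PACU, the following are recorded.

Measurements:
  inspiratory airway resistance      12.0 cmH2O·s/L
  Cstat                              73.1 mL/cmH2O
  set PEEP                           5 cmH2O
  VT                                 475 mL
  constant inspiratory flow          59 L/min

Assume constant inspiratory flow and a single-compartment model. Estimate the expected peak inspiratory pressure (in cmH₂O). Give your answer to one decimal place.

Flow: 59 L/min ÷ 60 = 0.9833 L/s.
Equation of motion (constant flow): PIP = Vt/C + R·V̇ + PEEP.
PIP = 475/73.1 + 12.0×0.9833 + 5 = 6.498 + 11.8 + 5 = 23.298 cmH2O.

23.3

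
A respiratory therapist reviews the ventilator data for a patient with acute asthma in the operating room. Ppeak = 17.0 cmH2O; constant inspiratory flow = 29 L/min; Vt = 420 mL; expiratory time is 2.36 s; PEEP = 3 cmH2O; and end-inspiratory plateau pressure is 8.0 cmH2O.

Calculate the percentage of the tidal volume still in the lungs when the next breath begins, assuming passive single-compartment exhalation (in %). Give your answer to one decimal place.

Flow: 29 L/min ÷ 60 = 0.4833 L/s.
R = (PIP − Pplat)/V̇ = (17.0 − 8.0) / 0.4833 = 9.0/0.4833 = 18.622 cmH2O·s/L.
C = Vt/(Pplat − PEEP) = 420.0 / (8.0 − 3) = 420.0/5.0 = 84.0 mL/cmH2O.
τ = R × C = 18.622 × 0.084 L/cmH2O = 1.564 s.
Fraction remaining at end-expiration = e^(−Te/τ) = e^(−2.36/1.564) = 0.2211 → 22.11%.

22.1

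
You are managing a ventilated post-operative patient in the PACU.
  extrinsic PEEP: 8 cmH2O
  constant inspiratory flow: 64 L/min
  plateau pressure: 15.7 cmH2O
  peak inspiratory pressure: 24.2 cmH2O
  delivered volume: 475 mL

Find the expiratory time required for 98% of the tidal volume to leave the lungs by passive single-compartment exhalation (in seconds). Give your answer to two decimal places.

Flow: 64 L/min ÷ 60 = 1.0667 L/s.
R = (PIP − Pplat)/V̇ = (24.2 − 15.7) / 1.0667 = 8.5/1.0667 = 7.969 cmH2O·s/L.
C = Vt/(Pplat − PEEP) = 475.0 / (15.7 − 8) = 475.0/7.7 = 61.688 mL/cmH2O.
τ = R × C = 7.969 × 0.06169 L/cmH2O = 0.4916 s.
t = −τ·ln(1 − 0.98) = −0.4916·ln(0.02) = 1.923 s.

1.92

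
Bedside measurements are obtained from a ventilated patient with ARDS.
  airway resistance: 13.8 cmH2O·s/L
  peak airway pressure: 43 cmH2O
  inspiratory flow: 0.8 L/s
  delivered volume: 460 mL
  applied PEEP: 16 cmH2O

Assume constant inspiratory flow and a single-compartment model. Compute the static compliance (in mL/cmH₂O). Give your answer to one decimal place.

Equation of motion (constant flow): PIP = Vt/C + R·V̇ + PEEP.
Vt/C = PIP − R·V̇ − PEEP = 43 − 13.8×0.8 − 16 = 43 − 11.04 − 16 = 15.96 cmH2O.
C = Vt / 15.96 = 460 / 15.96 = 28.822 mL/cmH2O.

28.8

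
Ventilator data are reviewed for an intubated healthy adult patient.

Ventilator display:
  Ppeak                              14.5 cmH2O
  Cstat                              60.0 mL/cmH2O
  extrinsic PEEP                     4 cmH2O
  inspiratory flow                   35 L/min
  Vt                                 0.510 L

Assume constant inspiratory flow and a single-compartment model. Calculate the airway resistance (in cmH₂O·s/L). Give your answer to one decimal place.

3.4

Flow: 35 L/min ÷ 60 = 0.5833 L/s.
Equation of motion (constant flow): PIP = Vt/C + R·V̇ + PEEP.
R·V̇ = PIP − Vt/C − PEEP = 14.5 − 510/60.0 − 4 = 14.5 − 8.5 − 4 = 2.0 cmH2O.
R = 2.0 / 0.5833 = 3.429 cmH2O·s/L.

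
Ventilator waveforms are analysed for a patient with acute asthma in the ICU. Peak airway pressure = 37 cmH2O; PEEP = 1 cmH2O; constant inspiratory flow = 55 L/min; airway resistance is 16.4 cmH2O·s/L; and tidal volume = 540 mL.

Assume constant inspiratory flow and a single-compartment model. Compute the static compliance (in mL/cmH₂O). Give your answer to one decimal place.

25.8

Flow: 55 L/min ÷ 60 = 0.9167 L/s.
Equation of motion (constant flow): PIP = Vt/C + R·V̇ + PEEP.
Vt/C = PIP − R·V̇ − PEEP = 37 − 16.4×0.9167 − 1 = 37 − 15.034 − 1 = 20.966 cmH2O.
C = Vt / 20.966 = 540 / 20.966 = 25.756 mL/cmH2O.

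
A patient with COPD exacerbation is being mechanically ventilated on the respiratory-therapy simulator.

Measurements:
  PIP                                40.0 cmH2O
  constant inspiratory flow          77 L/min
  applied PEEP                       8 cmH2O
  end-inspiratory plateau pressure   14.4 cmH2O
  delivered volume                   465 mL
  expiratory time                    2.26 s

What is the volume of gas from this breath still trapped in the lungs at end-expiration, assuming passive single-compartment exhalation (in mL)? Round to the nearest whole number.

98

Flow: 77 L/min ÷ 60 = 1.2833 L/s.
R = (PIP − Pplat)/V̇ = (40.0 − 14.4) / 1.2833 = 25.6/1.2833 = 19.949 cmH2O·s/L.
C = Vt/(Pplat − PEEP) = 465.0 / (14.4 − 8) = 465.0/6.4 = 72.656 mL/cmH2O.
τ = R × C = 19.949 × 0.07266 L/cmH2O = 1.449 s.
Fraction remaining = e^(−Te/τ) = e^(−2.26/1.449) = 0.2102.
Trapped volume = 465.0 × 0.2102 = 97.743 mL.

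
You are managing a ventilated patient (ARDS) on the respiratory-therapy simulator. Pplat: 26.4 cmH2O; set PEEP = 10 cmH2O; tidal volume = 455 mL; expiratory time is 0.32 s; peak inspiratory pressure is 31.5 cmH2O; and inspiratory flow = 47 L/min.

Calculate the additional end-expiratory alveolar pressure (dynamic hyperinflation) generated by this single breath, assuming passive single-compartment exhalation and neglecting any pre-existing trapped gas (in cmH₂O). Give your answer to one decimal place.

2.8

Flow: 47 L/min ÷ 60 = 0.7833 L/s.
R = (PIP − Pplat)/V̇ = (31.5 − 26.4) / 0.7833 = 5.1/0.7833 = 6.511 cmH2O·s/L.
C = Vt/(Pplat − PEEP) = 455.0 / (26.4 − 10) = 455.0/16.4 = 27.744 mL/cmH2O.
τ = R × C = 6.511 × 0.02774 L/cmH2O = 0.1806 s.
Fraction remaining = e^(−Te/τ) = e^(−0.32/0.1806) = 0.17; trapped volume = 455.0 × 0.17 = 77.35 mL.
Additional alveolar pressure from trapping ≈ V_trapped / C = 77.35 / 27.744 = 2.788 cmH2O.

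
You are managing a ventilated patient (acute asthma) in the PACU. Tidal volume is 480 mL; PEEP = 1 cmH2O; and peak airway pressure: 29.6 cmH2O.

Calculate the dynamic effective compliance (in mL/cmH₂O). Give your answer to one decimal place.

Dynamic compliance = Vt / (PIP − PEEP) = 480 / (29.6 − 1) = 480 / 28.6 = 16.783 mL/cmH2O.

16.8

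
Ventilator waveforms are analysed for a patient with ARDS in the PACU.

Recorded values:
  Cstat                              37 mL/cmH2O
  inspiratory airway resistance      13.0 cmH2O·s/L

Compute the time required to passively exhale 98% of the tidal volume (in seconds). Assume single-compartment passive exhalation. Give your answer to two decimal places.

τ = R × C = 13.0 × 37 mL/cmH2O = 13.0 × 0.037 L/cmH2O = 0.481 s.
Exhaled fraction f = 1 − e^(−t/τ) → t = −τ·ln(1 − f) = −0.481·ln(0.02) = 1.882 s.

1.88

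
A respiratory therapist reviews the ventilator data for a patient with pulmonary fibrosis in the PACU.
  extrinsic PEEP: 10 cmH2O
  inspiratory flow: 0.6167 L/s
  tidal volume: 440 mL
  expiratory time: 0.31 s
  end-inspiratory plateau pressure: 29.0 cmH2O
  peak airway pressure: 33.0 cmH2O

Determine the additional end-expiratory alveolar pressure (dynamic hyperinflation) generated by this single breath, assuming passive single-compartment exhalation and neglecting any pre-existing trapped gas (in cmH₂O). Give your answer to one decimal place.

2.4

R = (PIP − Pplat)/V̇ = (33.0 − 29.0) / 0.6167 = 4.0/0.6167 = 6.486 cmH2O·s/L.
C = Vt/(Pplat − PEEP) = 440.0 / (29.0 − 10) = 440.0/19.0 = 23.158 mL/cmH2O.
τ = R × C = 6.486 × 0.02316 L/cmH2O = 0.1502 s.
Fraction remaining = e^(−Te/τ) = e^(−0.31/0.1502) = 0.127; trapped volume = 440.0 × 0.127 = 55.88 mL.
Additional alveolar pressure from trapping ≈ V_trapped / C = 55.88 / 23.158 = 2.413 cmH2O.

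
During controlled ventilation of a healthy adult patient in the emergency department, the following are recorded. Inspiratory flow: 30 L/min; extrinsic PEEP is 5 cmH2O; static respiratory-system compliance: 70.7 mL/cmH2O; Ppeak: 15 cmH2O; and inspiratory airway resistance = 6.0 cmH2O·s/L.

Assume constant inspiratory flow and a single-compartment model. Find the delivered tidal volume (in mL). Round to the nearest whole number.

Flow: 30 L/min ÷ 60 = 0.5 L/s.
Equation of motion (constant flow): PIP = Vt/C + R·V̇ + PEEP.
Vt/C = PIP − R·V̇ − PEEP = 15 − 3.0 − 5 = 7.0 cmH2O.
Vt = C × 7.0 = 70.7 × 7.0 = 494.9 mL.

495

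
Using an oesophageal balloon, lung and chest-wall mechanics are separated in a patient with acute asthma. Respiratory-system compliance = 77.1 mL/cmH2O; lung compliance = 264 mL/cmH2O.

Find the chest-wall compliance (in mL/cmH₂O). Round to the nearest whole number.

109

1/Ccw = 1/Crs − 1/CL.
1/Ccw = 1/77.1 − 1/264 = 0.009182.
Ccw = 108.91 mL/cmH2O.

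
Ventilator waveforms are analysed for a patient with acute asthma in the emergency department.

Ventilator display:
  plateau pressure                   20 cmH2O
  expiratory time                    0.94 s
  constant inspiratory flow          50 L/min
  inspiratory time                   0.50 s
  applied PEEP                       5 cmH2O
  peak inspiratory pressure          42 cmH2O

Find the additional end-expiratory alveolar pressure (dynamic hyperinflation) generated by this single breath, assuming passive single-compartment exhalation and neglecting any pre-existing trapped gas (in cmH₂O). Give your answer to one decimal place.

4.2

Flow: 50 L/min ÷ 60 = 0.8333 L/s.
Vt = flow × Ti = 0.8333 L/s × 0.50 s × 1000 mL/L = 416.65 mL.
R = (PIP − Pplat)/V̇ = (42 − 20) / 0.8333 = 22.0/0.8333 = 26.401 cmH2O·s/L.
C = Vt/(Pplat − PEEP) = 416.65 / (20 − 5) = 416.65/15.0 = 27.777 mL/cmH2O.
τ = R × C = 26.401 × 0.02778 L/cmH2O = 0.7334 s.
Fraction remaining = e^(−Te/τ) = e^(−0.94/0.7334) = 0.2776; trapped volume = 416.65 × 0.2776 = 115.66 mL.
Additional alveolar pressure from trapping ≈ V_trapped / C = 115.66 / 27.777 = 4.164 cmH2O.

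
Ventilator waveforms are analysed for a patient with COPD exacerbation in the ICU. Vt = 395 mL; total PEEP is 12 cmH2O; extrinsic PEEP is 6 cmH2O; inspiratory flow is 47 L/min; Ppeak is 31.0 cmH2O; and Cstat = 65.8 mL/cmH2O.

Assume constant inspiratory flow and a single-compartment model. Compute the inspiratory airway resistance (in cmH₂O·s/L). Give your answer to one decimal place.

Flow: 47 L/min ÷ 60 = 0.7833 L/s.
Total PEEP = 12 cmH2O (set 6 + intrinsic 6); this is the baseline alveolar pressure.
Equation of motion (constant flow): PIP = Vt/C + R·V̇ + PEEP.
R·V̇ = PIP − Vt/C − PEEP = 31.0 − 395/65.8 − 12 = 31.0 − 6.003 − 12 = 12.997 cmH2O.
R = 12.997 / 0.7833 = 16.593 cmH2O·s/L.

16.6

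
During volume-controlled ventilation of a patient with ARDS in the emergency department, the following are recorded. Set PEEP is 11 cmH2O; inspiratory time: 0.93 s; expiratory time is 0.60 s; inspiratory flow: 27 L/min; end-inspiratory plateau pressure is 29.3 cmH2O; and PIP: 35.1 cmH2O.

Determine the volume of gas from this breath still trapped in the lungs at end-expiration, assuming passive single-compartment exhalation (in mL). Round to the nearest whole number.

Flow: 27 L/min ÷ 60 = 0.45 L/s.
Vt = flow × Ti = 0.45 L/s × 0.93 s × 1000 mL/L = 418.5 mL.
R = (PIP − Pplat)/V̇ = (35.1 − 29.3) / 0.45 = 5.8/0.45 = 12.889 cmH2O·s/L.
C = Vt/(Pplat − PEEP) = 418.5 / (29.3 − 11) = 418.5/18.3 = 22.869 mL/cmH2O.
τ = R × C = 12.889 × 0.02287 L/cmH2O = 0.2948 s.
Fraction remaining = e^(−Te/τ) = e^(−0.60/0.2948) = 0.1306.
Trapped volume = 418.5 × 0.1306 = 54.656 mL.

55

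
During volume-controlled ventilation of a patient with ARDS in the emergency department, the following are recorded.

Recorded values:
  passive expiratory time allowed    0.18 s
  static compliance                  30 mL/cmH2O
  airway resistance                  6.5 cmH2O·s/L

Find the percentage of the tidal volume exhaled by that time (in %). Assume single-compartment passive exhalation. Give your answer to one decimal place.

τ = R × C = 6.5 × 30 mL/cmH2O = 6.5 × 0.030 L/cmH2O = 0.195 s.
Passive exhalation: V(t)/V₀ = e^(−t/τ) = e^(−0.18/0.195) = 0.3973.
Fraction exhaled = 1 − 0.3973 = 0.6027 → 60.27%.

60.3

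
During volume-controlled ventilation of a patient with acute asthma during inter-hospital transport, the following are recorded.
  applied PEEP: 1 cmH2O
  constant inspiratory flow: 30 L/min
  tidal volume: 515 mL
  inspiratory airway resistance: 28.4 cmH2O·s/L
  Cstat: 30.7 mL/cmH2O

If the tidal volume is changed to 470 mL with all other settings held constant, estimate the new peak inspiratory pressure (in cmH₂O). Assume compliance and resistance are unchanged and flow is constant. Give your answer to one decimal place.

Flow: 30 L/min ÷ 60 = 0.5 L/s.
PIP = Vt/C + R·V̇ + PEEP (constant-flow equation of motion).
Only the elastic term changes: ΔPIP = ΔVt / C = (470 − 515) / 30.7 = -1.466 cmH2O.
Original PIP = 515/30.7 + 28.4×0.5 + 1 = 31.975 cmH2O; new PIP = 31.975 + (-1.466) = 30.509 cmH2O.

30.5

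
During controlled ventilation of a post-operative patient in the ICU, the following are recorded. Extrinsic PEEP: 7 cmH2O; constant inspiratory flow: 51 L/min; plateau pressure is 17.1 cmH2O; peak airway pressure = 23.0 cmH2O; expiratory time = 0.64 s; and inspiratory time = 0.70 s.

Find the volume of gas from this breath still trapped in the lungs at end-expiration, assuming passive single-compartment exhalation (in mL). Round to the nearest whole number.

Flow: 51 L/min ÷ 60 = 0.85 L/s.
Vt = flow × Ti = 0.85 L/s × 0.70 s × 1000 mL/L = 595.0 mL.
R = (PIP − Pplat)/V̇ = (23.0 − 17.1) / 0.85 = 5.9/0.85 = 6.941 cmH2O·s/L.
C = Vt/(Pplat − PEEP) = 595.0 / (17.1 − 7) = 595.0/10.1 = 58.911 mL/cmH2O.
τ = R × C = 6.941 × 0.05891 L/cmH2O = 0.4089 s.
Fraction remaining = e^(−Te/τ) = e^(−0.64/0.4089) = 0.2091.
Trapped volume = 595.0 × 0.2091 = 124.41 mL.

124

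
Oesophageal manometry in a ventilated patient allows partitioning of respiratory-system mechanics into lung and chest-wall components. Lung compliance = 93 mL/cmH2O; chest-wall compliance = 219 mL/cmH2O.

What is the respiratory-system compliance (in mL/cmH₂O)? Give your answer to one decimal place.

Lung and chest wall are elastances in series: 1/Crs = 1/CL + 1/Ccw.
1/Crs = 1/93 + 1/219 = 0.01532.
Crs = 65.274 mL/cmH2O.

65.3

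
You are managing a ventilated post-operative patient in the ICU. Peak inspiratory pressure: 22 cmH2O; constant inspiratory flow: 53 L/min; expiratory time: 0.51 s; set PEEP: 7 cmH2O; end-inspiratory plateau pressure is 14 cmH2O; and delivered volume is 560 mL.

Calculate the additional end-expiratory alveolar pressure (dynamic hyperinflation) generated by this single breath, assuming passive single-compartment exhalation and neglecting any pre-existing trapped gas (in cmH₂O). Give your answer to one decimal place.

3.5

Flow: 53 L/min ÷ 60 = 0.8833 L/s.
R = (PIP − Pplat)/V̇ = (22 − 14) / 0.8833 = 8.0/0.8833 = 9.057 cmH2O·s/L.
C = Vt/(Pplat − PEEP) = 560.0 / (14 − 7) = 560.0/7.0 = 80.0 mL/cmH2O.
τ = R × C = 9.057 × 0.08 L/cmH2O = 0.7246 s.
Fraction remaining = e^(−Te/τ) = e^(−0.51/0.7246) = 0.4947; trapped volume = 560.0 × 0.4947 = 277.03 mL.
Additional alveolar pressure from trapping ≈ V_trapped / C = 277.03 / 80.0 = 3.463 cmH2O.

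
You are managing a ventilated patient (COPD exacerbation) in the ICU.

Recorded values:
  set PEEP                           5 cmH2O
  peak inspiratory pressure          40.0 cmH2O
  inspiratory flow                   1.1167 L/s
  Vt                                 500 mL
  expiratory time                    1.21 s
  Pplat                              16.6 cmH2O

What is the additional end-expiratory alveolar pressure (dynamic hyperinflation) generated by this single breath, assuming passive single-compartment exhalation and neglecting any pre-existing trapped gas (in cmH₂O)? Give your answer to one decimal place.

3.0

R = (PIP − Pplat)/V̇ = (40.0 − 16.6) / 1.1167 = 23.4/1.1167 = 20.955 cmH2O·s/L.
C = Vt/(Pplat − PEEP) = 500.0 / (16.6 − 5) = 500.0/11.6 = 43.103 mL/cmH2O.
τ = R × C = 20.955 × 0.0431 L/cmH2O = 0.9032 s.
Fraction remaining = e^(−Te/τ) = e^(−1.21/0.9032) = 0.2619; trapped volume = 500.0 × 0.2619 = 130.95 mL.
Additional alveolar pressure from trapping ≈ V_trapped / C = 130.95 / 43.103 = 3.038 cmH2O.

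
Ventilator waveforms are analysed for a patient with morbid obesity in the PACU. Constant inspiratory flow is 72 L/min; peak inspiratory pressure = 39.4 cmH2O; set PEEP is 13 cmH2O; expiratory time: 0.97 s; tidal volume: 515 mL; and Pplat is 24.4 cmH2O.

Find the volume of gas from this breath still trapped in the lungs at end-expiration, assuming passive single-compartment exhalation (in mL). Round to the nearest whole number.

Flow: 72 L/min ÷ 60 = 1.2 L/s.
R = (PIP − Pplat)/V̇ = (39.4 − 24.4) / 1.2 = 15.0/1.2 = 12.5 cmH2O·s/L.
C = Vt/(Pplat − PEEP) = 515.0 / (24.4 − 13) = 515.0/11.4 = 45.175 mL/cmH2O.
τ = R × C = 12.5 × 0.04518 L/cmH2O = 0.5648 s.
Fraction remaining = e^(−Te/τ) = e^(−0.97/0.5648) = 0.1795.
Trapped volume = 515.0 × 0.1795 = 92.443 mL.

92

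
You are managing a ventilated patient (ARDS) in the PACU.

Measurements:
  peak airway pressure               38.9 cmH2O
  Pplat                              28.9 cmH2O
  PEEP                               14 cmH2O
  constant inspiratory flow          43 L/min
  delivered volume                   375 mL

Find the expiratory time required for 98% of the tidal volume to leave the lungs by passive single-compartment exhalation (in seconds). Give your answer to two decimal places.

Flow: 43 L/min ÷ 60 = 0.7167 L/s.
R = (PIP − Pplat)/V̇ = (38.9 − 28.9) / 0.7167 = 10.0/0.7167 = 13.953 cmH2O·s/L.
C = Vt/(Pplat − PEEP) = 375.0 / (28.9 − 14) = 375.0/14.9 = 25.168 mL/cmH2O.
τ = R × C = 13.953 × 0.02517 L/cmH2O = 0.3512 s.
t = −τ·ln(1 − 0.98) = −0.3512·ln(0.02) = 1.374 s.

1.37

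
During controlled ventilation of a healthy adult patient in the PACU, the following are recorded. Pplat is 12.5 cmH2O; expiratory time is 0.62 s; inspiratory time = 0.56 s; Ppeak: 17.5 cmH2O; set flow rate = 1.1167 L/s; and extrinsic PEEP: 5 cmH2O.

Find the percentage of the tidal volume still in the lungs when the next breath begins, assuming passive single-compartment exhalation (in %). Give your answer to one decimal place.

Vt = flow × Ti = 1.1167 L/s × 0.56 s × 1000 mL/L = 625.35 mL.
R = (PIP − Pplat)/V̇ = (17.5 − 12.5) / 1.1167 = 5.0/1.1167 = 4.477 cmH2O·s/L.
C = Vt/(Pplat − PEEP) = 625.35 / (12.5 − 5) = 625.35/7.5 = 83.38 mL/cmH2O.
τ = R × C = 4.477 × 0.08338 L/cmH2O = 0.3733 s.
Fraction remaining at end-expiration = e^(−Te/τ) = e^(−0.62/0.3733) = 0.19 → 19.0%.

19.0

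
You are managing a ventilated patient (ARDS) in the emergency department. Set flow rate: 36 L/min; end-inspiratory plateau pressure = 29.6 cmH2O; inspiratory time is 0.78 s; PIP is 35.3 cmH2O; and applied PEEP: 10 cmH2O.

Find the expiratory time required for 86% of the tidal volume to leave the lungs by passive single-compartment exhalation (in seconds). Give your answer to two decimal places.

0.45

Flow: 36 L/min ÷ 60 = 0.6 L/s.
Vt = flow × Ti = 0.6 L/s × 0.78 s × 1000 mL/L = 468.0 mL.
R = (PIP − Pplat)/V̇ = (35.3 − 29.6) / 0.6 = 5.7/0.6 = 9.5 cmH2O·s/L.
C = Vt/(Pplat − PEEP) = 468.0 / (29.6 − 10) = 468.0/19.6 = 23.878 mL/cmH2O.
τ = R × C = 9.5 × 0.02388 L/cmH2O = 0.2269 s.
t = −τ·ln(1 − 0.86) = −0.2269·ln(0.14) = 0.4461 s.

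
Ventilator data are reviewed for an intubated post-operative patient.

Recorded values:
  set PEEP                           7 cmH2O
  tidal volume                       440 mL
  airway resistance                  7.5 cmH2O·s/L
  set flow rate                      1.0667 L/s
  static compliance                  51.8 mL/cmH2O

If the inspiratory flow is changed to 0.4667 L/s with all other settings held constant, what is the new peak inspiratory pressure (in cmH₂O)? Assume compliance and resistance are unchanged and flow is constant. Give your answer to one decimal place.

PIP = Vt/C + R·V̇ + PEEP (constant-flow equation of motion).
Only the resistive term changes: ΔPIP = R × ΔV̇ = 7.5 × (0.4667 − 1.0667) = 7.5 × -0.6 = -4.5 cmH2O.
Original PIP = 440/51.8 + 7.5×1.0667 + 7 = 23.494 cmH2O; new PIP = 23.494 + (-4.5) = 18.994 cmH2O.

19.0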